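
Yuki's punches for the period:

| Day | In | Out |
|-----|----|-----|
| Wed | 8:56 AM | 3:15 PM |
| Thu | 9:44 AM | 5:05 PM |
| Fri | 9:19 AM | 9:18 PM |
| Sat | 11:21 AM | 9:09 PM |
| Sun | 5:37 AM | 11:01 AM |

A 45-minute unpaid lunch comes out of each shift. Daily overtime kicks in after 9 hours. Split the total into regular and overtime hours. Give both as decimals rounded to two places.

Wed: 8:56 AM–3:15 PM = 6 h 19 min; less 45 min break → 5 h 34 min
Thu: 9:44 AM–5:05 PM = 7 h 21 min; less 45 min break → 6 h 36 min
Fri: 9:19 AM–9:18 PM = 11 h 59 min; less 45 min break → 11 h 14 min
Sat: 11:21 AM–9:09 PM = 9 h 48 min; less 45 min break → 9 h 3 min
Sun: 5:37 AM–11:01 AM = 5 h 24 min; less 45 min break → 4 h 39 min
Wed reg 5 h 34 min / OT 0 h 0 min; Thu reg 6 h 36 min / OT 0 h 0 min; Fri reg 9 h 0 min / OT 2 h 14 min; Sat reg 9 h 0 min / OT 0 h 3 min; Sun reg 4 h 39 min / OT 0 h 0 min.
Totals: regular 34 h 49 min, overtime 2 h 17 min.

Regular 34.82 hours, overtime 2.28 hours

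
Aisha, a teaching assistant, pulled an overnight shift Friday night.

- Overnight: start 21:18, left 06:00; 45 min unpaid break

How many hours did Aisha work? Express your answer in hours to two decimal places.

7.95 hours

Overnight: 21:18 → midnight = 2 h 42 min; midnight → 06:00 = 6 h 0 min; span 8 h 42 min; less 45 min break → 7 h 57 min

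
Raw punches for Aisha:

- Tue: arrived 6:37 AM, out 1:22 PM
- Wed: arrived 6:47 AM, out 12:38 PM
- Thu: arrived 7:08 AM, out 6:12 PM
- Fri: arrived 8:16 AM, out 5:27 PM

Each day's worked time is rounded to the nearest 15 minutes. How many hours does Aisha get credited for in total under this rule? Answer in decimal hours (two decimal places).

Tue: 6:37 AM–1:22 PM = 6 h 45 min → rounds to 6 h 45 min
Wed: 6:47 AM–12:38 PM = 5 h 51 min → rounds to 5 h 45 min
Thu: 7:08 AM–6:12 PM = 11 h 4 min → rounds to 11 h 0 min
Fri: 8:16 AM–5:27 PM = 9 h 11 min → rounds to 9 h 15 min
Total credited: 32 h 45 min.

32.75 hours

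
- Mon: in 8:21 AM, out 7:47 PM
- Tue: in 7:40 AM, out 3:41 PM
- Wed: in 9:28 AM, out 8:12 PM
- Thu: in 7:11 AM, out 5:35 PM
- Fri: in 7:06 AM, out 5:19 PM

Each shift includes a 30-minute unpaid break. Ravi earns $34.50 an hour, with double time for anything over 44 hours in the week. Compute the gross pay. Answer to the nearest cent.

Mon: 8:21 AM–7:47 PM = 11 h 26 min; less 30 min break → 10 h 56 min
Tue: 7:40 AM–3:41 PM = 8 h 1 min; less 30 min break → 7 h 31 min
Wed: 9:28 AM–8:12 PM = 10 h 44 min; less 30 min break → 10 h 14 min
Thu: 7:11 AM–5:35 PM = 10 h 24 min; less 30 min break → 9 h 54 min
Fri: 7:06 AM–5:19 PM = 10 h 13 min; less 30 min break → 9 h 43 min
Total worked: 48 h 18 min = 2898 min.
Regular 44 h 0 min = 2640 min at $34.50/h; overtime 4 h 18 min = 258 min at $69.00/h.
Pay = (2640 × $34.50 + 258 × $69.00) ÷ 60 = $1814.70.

$1814.70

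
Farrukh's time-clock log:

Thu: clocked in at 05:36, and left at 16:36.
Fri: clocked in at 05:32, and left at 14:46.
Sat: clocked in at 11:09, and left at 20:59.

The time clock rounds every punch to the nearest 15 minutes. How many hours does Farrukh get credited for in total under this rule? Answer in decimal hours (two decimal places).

30.00 hours

Thu: in 05:36→05:30, out 16:36→16:30; 11 h 0 min
Fri: in 05:32→05:30, out 14:46→14:45; 9 h 15 min
Sat: in 11:09→11:15, out 20:59→21:00; 9 h 45 min
Total credited: 30 h 0 min.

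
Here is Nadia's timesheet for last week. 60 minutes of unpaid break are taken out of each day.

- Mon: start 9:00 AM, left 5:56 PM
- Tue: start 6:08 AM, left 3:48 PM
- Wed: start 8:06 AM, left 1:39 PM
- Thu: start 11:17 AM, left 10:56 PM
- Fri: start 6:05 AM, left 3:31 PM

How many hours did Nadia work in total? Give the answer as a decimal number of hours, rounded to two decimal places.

40.23 hours

Mon: 9:00 AM–5:56 PM = 8 h 56 min; less 60 min break → 7 h 56 min
Tue: 6:08 AM–3:48 PM = 9 h 40 min; less 60 min break → 8 h 40 min
Wed: 8:06 AM–1:39 PM = 5 h 33 min; less 60 min break → 4 h 33 min
Thu: 11:17 AM–10:56 PM = 11 h 39 min; less 60 min break → 10 h 39 min
Fri: 6:05 AM–3:31 PM = 9 h 26 min; less 60 min break → 8 h 26 min
Total: 7 h 56 min + 8 h 40 min + 4 h 33 min + 10 h 39 min + 8 h 26 min = 40 h 14 min.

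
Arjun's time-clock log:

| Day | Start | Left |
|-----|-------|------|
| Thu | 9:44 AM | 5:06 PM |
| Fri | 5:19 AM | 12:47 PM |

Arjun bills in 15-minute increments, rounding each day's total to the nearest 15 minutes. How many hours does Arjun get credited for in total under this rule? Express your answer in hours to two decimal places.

14.75 hours

Thu: 9:44 AM–5:06 PM = 7 h 22 min → rounds to 7 h 15 min
Fri: 5:19 AM–12:47 PM = 7 h 28 min → rounds to 7 h 30 min
Total credited: 14 h 45 min.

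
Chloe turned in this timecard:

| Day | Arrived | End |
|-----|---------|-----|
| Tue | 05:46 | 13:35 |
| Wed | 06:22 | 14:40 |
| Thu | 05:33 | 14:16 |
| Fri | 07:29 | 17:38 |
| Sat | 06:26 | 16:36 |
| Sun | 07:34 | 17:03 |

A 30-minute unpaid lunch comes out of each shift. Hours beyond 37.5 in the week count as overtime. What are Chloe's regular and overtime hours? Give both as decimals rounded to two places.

Regular 37.50 hours, overtime 14.13 hours

Tue: 05:46–13:35 = 7 h 49 min; less 30 min break → 7 h 19 min
Wed: 06:22–14:40 = 8 h 18 min; less 30 min break → 7 h 48 min
Thu: 05:33–14:16 = 8 h 43 min; less 30 min break → 8 h 13 min
Fri: 07:29–17:38 = 10 h 9 min; less 30 min break → 9 h 39 min
Sat: 06:26–16:36 = 10 h 10 min; less 30 min break → 9 h 40 min
Sun: 07:34–17:03 = 9 h 29 min; less 30 min break → 8 h 59 min
Total worked: 51 h 38 min = 51.63 h.
Threshold 37.5 h → overtime 14 h 8 min, regular 37 h 30 min.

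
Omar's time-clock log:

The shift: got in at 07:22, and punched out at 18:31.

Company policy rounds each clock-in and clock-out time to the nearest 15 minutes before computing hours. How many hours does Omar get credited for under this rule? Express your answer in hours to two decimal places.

11.25 hours

The shift: in 07:22→07:15, out 18:31→18:30; 11 h 15 min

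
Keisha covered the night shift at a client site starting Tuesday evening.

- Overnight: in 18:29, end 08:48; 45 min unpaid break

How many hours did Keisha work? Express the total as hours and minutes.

Overnight: 18:29 → midnight = 5 h 31 min; midnight → 08:48 = 8 h 48 min; span 14 h 19 min; less 45 min break → 13 h 34 min

13 h 34 min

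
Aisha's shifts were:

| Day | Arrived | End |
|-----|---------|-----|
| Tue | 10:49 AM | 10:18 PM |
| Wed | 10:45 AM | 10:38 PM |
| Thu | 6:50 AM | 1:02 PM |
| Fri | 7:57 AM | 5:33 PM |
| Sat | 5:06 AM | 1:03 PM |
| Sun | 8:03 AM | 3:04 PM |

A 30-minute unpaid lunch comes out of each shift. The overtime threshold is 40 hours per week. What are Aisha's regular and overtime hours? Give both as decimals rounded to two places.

Regular 40.00 hours, overtime 11.13 hours

Tue: 10:49 AM–10:18 PM = 11 h 29 min; less 30 min break → 10 h 59 min
Wed: 10:45 AM–10:38 PM = 11 h 53 min; less 30 min break → 11 h 23 min
Thu: 6:50 AM–1:02 PM = 6 h 12 min; less 30 min break → 5 h 42 min
Fri: 7:57 AM–5:33 PM = 9 h 36 min; less 30 min break → 9 h 6 min
Sat: 5:06 AM–1:03 PM = 7 h 57 min; less 30 min break → 7 h 27 min
Sun: 8:03 AM–3:04 PM = 7 h 1 min; less 30 min break → 6 h 31 min
Total worked: 51 h 8 min = 51.13 h.
Threshold 40 h → overtime 11 h 8 min, regular 40 h 0 min.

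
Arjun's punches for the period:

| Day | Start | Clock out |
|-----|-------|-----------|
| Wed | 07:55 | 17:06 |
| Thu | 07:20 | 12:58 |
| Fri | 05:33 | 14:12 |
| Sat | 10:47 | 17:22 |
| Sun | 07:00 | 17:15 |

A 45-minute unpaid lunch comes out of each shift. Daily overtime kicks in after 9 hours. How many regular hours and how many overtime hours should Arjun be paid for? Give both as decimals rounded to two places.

Wed: 07:55–17:06 = 9 h 11 min; less 45 min break → 8 h 26 min
Thu: 07:20–12:58 = 5 h 38 min; less 45 min break → 4 h 53 min
Fri: 05:33–14:12 = 8 h 39 min; less 45 min break → 7 h 54 min
Sat: 10:47–17:22 = 6 h 35 min; less 45 min break → 5 h 50 min
Sun: 07:00–17:15 = 10 h 15 min; less 45 min break → 9 h 30 min
Wed reg 8 h 26 min / OT 0 h 0 min; Thu reg 4 h 53 min / OT 0 h 0 min; Fri reg 7 h 54 min / OT 0 h 0 min; Sat reg 5 h 50 min / OT 0 h 0 min; Sun reg 9 h 0 min / OT 0 h 30 min.
Totals: regular 36 h 3 min, overtime 0 h 30 min.

Regular 36.05 hours, overtime 0.50 hours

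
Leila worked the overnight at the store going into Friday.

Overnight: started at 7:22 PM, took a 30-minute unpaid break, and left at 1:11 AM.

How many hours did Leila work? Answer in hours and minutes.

Overnight: 7:22 PM → midnight = 4 h 38 min; midnight → 1:11 AM = 1 h 11 min; span 5 h 49 min; less 30 min break → 5 h 19 min

5 h 19 min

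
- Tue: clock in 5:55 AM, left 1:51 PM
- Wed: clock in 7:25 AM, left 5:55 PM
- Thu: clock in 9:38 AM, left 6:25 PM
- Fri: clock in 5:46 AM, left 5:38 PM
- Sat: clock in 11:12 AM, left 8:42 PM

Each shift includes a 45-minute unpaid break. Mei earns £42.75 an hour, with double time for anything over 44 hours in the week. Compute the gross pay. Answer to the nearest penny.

Tue: 5:55 AM–1:51 PM = 7 h 56 min; less 45 min break → 7 h 11 min
Wed: 7:25 AM–5:55 PM = 10 h 30 min; less 45 min break → 9 h 45 min
Thu: 9:38 AM–6:25 PM = 8 h 47 min; less 45 min break → 8 h 2 min
Fri: 5:46 AM–5:38 PM = 11 h 52 min; less 45 min break → 11 h 7 min
Sat: 11:12 AM–8:42 PM = 9 h 30 min; less 45 min break → 8 h 45 min
Total worked: 44 h 50 min = 2690 min.
Regular 44 h 0 min = 2640 min at £42.75/h; overtime 0 h 50 min = 50 min at £85.50/h.
Pay = (2640 × £42.75 + 50 × £85.50) ÷ 60 = £1952.25.

£1952.25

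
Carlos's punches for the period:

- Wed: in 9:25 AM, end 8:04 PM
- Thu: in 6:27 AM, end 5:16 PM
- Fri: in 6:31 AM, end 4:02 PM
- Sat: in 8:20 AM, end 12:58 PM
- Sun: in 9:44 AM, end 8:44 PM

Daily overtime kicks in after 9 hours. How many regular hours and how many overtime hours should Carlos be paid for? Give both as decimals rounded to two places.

Regular 40.63 hours, overtime 5.98 hours

Wed: 9:25 AM–8:04 PM = 10 h 39 min
Thu: 6:27 AM–5:16 PM = 10 h 49 min
Fri: 6:31 AM–4:02 PM = 9 h 31 min
Sat: 8:20 AM–12:58 PM = 4 h 38 min
Sun: 9:44 AM–8:44 PM = 11 h 0 min
Wed reg 9 h 0 min / OT 1 h 39 min; Thu reg 9 h 0 min / OT 1 h 49 min; Fri reg 9 h 0 min / OT 0 h 31 min; Sat reg 4 h 38 min / OT 0 h 0 min; Sun reg 9 h 0 min / OT 2 h 0 min.
Totals: regular 40 h 38 min, overtime 5 h 59 min.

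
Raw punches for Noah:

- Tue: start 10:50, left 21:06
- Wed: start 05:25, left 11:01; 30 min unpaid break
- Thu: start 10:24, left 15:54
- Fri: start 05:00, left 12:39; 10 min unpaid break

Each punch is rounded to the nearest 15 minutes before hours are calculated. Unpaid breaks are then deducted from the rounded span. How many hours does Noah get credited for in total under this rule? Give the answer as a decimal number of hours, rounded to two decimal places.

28.33 hours

Tue: in 10:50→10:45, out 21:06→21:00; 10 h 15 min
Wed: in 05:25→05:30, out 11:01→11:00; 5 h 30 min − 30 min = 5 h 0 min
Thu: in 10:24→10:30, out 15:54→16:00; 5 h 30 min
Fri: in 05:00→05:00, out 12:39→12:45; 7 h 45 min − 10 min = 7 h 35 min
Total credited: 28 h 20 min.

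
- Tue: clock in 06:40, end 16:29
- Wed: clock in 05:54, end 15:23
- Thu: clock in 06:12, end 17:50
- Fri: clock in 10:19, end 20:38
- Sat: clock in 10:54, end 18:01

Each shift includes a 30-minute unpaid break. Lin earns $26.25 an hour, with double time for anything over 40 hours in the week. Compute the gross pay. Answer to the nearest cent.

Tue: 06:40–16:29 = 9 h 49 min; less 30 min break → 9 h 19 min
Wed: 05:54–15:23 = 9 h 29 min; less 30 min break → 8 h 59 min
Thu: 06:12–17:50 = 11 h 38 min; less 30 min break → 11 h 8 min
Fri: 10:19–20:38 = 10 h 19 min; less 30 min break → 9 h 49 min
Sat: 10:54–18:01 = 7 h 7 min; less 30 min break → 6 h 37 min
Total worked: 45 h 52 min = 2752 min.
Regular 40 h 0 min = 2400 min at $26.25/h; overtime 5 h 52 min = 352 min at $52.50/h.
Pay = (2400 × $26.25 + 352 × $52.50) ÷ 60 = $1358.00.

$1358.00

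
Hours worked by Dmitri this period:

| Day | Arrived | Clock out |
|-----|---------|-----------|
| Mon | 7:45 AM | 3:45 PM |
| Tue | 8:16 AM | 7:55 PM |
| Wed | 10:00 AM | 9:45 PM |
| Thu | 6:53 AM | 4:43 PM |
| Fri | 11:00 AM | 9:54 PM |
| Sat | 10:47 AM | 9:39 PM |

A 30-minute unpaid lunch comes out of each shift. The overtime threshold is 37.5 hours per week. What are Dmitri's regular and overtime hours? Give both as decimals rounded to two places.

Mon: 7:45 AM–3:45 PM = 8 h 0 min; less 30 min break → 7 h 30 min
Tue: 8:16 AM–7:55 PM = 11 h 39 min; less 30 min break → 11 h 9 min
Wed: 10:00 AM–9:45 PM = 11 h 45 min; less 30 min break → 11 h 15 min
Thu: 6:53 AM–4:43 PM = 9 h 50 min; less 30 min break → 9 h 20 min
Fri: 11:00 AM–9:54 PM = 10 h 54 min; less 30 min break → 10 h 24 min
Sat: 10:47 AM–9:39 PM = 10 h 52 min; less 30 min break → 10 h 22 min
Total worked: 60 h 0 min = 60.00 h.
Threshold 37.5 h → overtime 22 h 30 min, regular 37 h 30 min.

Regular 37.50 hours, overtime 22.50 hours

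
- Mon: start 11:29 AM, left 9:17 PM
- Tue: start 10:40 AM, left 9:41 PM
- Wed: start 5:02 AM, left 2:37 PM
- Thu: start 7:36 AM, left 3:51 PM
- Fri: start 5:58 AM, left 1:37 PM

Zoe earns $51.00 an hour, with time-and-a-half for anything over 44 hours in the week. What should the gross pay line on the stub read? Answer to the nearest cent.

Mon: 11:29 AM–9:17 PM = 9 h 48 min
Tue: 10:40 AM–9:41 PM = 11 h 1 min
Wed: 5:02 AM–2:37 PM = 9 h 35 min
Thu: 7:36 AM–3:51 PM = 8 h 15 min
Fri: 5:58 AM–1:37 PM = 7 h 39 min
Total worked: 46 h 18 min = 2778 min.
Regular 44 h 0 min = 2640 min at $51.00/h; overtime 2 h 18 min = 138 min at $76.50/h.
Pay = (2640 × $51.00 + 138 × $76.50) ÷ 60 = $2419.95.

$2419.95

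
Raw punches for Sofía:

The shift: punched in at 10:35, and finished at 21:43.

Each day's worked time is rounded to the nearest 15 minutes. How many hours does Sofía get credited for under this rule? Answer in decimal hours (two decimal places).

The shift: 10:35–21:43 = 11 h 8 min → rounds to 11 h 15 min

11.25 hours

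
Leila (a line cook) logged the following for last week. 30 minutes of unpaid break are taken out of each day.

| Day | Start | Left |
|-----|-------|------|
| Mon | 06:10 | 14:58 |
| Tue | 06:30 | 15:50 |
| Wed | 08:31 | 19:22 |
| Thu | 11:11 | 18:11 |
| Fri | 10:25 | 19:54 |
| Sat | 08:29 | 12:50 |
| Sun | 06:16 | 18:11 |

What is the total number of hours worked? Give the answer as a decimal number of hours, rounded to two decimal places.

Mon: 06:10–14:58 = 8 h 48 min; less 30 min break → 8 h 18 min
Tue: 06:30–15:50 = 9 h 20 min; less 30 min break → 8 h 50 min
Wed: 08:31–19:22 = 10 h 51 min; less 30 min break → 10 h 21 min
Thu: 11:11–18:11 = 7 h 0 min; less 30 min break → 6 h 30 min
Fri: 10:25–19:54 = 9 h 29 min; less 30 min break → 8 h 59 min
Sat: 08:29–12:50 = 4 h 21 min; less 30 min break → 3 h 51 min
Sun: 06:16–18:11 = 11 h 55 min; less 30 min break → 11 h 25 min
Total: 8 h 18 min + 8 h 50 min + 10 h 21 min + 6 h 30 min + 8 h 59 min + 3 h 51 min + 11 h 25 min = 58 h 14 min.

58.23 hours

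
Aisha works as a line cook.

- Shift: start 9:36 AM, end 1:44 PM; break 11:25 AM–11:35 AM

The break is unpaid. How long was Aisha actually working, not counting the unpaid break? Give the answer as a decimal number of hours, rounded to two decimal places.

3.97 hours

Shift: 9:36 AM–1:44 PM = 4 h 8 min; less 10 min break → 3 h 58 min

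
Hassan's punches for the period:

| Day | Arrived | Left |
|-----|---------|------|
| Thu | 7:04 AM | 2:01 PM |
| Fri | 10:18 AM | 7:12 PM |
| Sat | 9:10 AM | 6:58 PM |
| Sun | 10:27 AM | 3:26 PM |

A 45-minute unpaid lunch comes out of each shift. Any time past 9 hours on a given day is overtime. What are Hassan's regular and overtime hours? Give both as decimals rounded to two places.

Thu: 7:04 AM–2:01 PM = 6 h 57 min; less 45 min break → 6 h 12 min
Fri: 10:18 AM–7:12 PM = 8 h 54 min; less 45 min break → 8 h 9 min
Sat: 9:10 AM–6:58 PM = 9 h 48 min; less 45 min break → 9 h 3 min
Sun: 10:27 AM–3:26 PM = 4 h 59 min; less 45 min break → 4 h 14 min
Thu reg 6 h 12 min / OT 0 h 0 min; Fri reg 8 h 9 min / OT 0 h 0 min; Sat reg 9 h 0 min / OT 0 h 3 min; Sun reg 4 h 14 min / OT 0 h 0 min.
Totals: regular 27 h 35 min, overtime 0 h 3 min.

Regular 27.58 hours, overtime 0.05 hours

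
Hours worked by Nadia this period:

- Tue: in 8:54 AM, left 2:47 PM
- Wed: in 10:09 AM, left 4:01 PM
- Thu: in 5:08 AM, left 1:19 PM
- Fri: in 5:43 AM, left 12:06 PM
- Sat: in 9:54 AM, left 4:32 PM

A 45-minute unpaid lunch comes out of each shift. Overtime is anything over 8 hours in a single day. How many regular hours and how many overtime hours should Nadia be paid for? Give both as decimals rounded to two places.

Regular 29.20 hours, overtime 0.00 hours

Tue: 8:54 AM–2:47 PM = 5 h 53 min; less 45 min break → 5 h 8 min
Wed: 10:09 AM–4:01 PM = 5 h 52 min; less 45 min break → 5 h 7 min
Thu: 5:08 AM–1:19 PM = 8 h 11 min; less 45 min break → 7 h 26 min
Fri: 5:43 AM–12:06 PM = 6 h 23 min; less 45 min break → 5 h 38 min
Sat: 9:54 AM–4:32 PM = 6 h 38 min; less 45 min break → 5 h 53 min
Tue reg 5 h 8 min / OT 0 h 0 min; Wed reg 5 h 7 min / OT 0 h 0 min; Thu reg 7 h 26 min / OT 0 h 0 min; Fri reg 5 h 38 min / OT 0 h 0 min; Sat reg 5 h 53 min / OT 0 h 0 min.
Totals: regular 29 h 12 min, overtime 0 h 0 min.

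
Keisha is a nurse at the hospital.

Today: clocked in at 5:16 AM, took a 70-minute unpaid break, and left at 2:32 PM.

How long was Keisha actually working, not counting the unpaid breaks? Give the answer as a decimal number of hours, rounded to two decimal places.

8.10 hours

Today: 5:16 AM–2:32 PM = 9 h 16 min; less 70 min break → 8 h 6 min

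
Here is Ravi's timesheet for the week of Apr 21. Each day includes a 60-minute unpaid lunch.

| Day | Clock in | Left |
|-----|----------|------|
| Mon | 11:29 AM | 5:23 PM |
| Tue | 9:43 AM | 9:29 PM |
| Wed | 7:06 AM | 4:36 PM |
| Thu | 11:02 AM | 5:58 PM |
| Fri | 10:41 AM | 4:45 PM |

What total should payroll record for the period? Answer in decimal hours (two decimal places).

35.17 hours

Mon: 11:29 AM–5:23 PM = 5 h 54 min; less 60 min break → 4 h 54 min
Tue: 9:43 AM–9:29 PM = 11 h 46 min; less 60 min break → 10 h 46 min
Wed: 7:06 AM–4:36 PM = 9 h 30 min; less 60 min break → 8 h 30 min
Thu: 11:02 AM–5:58 PM = 6 h 56 min; less 60 min break → 5 h 56 min
Fri: 10:41 AM–4:45 PM = 6 h 4 min; less 60 min break → 5 h 4 min
Total: 4 h 54 min + 10 h 46 min + 8 h 30 min + 5 h 56 min + 5 h 4 min = 35 h 10 min.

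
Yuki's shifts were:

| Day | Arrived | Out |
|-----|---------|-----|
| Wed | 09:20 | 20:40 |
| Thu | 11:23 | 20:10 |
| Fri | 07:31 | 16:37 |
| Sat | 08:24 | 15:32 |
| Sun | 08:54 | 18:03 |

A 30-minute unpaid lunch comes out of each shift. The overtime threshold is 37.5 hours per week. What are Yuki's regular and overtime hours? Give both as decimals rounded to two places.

Regular 37.50 hours, overtime 5.50 hours

Wed: 09:20–20:40 = 11 h 20 min; less 30 min break → 10 h 50 min
Thu: 11:23–20:10 = 8 h 47 min; less 30 min break → 8 h 17 min
Fri: 07:31–16:37 = 9 h 6 min; less 30 min break → 8 h 36 min
Sat: 08:24–15:32 = 7 h 8 min; less 30 min break → 6 h 38 min
Sun: 08:54–18:03 = 9 h 9 min; less 30 min break → 8 h 39 min
Total worked: 43 h 0 min = 43.00 h.
Threshold 37.5 h → overtime 5 h 30 min, regular 37 h 30 min.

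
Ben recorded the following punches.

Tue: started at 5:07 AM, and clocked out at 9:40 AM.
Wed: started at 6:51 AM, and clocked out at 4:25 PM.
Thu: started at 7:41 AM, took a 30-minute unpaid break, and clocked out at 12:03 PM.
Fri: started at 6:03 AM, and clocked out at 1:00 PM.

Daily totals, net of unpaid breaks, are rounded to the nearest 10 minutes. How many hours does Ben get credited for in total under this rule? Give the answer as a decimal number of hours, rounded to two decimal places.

Tue: 5:07 AM–9:40 AM = 4 h 33 min → rounds to 4 h 30 min
Wed: 6:51 AM–4:25 PM = 9 h 34 min → rounds to 9 h 30 min
Thu: 7:41 AM–12:03 PM = 4 h 22 min − 30 min = 3 h 52 min → rounds to 3 h 50 min
Fri: 6:03 AM–1:00 PM = 6 h 57 min → rounds to 7 h 0 min
Total credited: 24 h 50 min.

24.83 hours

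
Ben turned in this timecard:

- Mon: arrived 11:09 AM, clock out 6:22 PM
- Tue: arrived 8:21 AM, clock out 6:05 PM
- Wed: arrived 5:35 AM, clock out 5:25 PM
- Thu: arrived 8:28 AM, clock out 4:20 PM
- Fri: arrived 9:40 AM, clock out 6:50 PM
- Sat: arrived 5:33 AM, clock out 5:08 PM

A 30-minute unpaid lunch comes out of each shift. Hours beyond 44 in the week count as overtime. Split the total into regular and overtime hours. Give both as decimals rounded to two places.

Mon: 11:09 AM–6:22 PM = 7 h 13 min; less 30 min break → 6 h 43 min
Tue: 8:21 AM–6:05 PM = 9 h 44 min; less 30 min break → 9 h 14 min
Wed: 5:35 AM–5:25 PM = 11 h 50 min; less 30 min break → 11 h 20 min
Thu: 8:28 AM–4:20 PM = 7 h 52 min; less 30 min break → 7 h 22 min
Fri: 9:40 AM–6:50 PM = 9 h 10 min; less 30 min break → 8 h 40 min
Sat: 5:33 AM–5:08 PM = 11 h 35 min; less 30 min break → 11 h 5 min
Total worked: 54 h 24 min = 54.40 h.
Threshold 44 h → overtime 10 h 24 min, regular 44 h 0 min.

Regular 44.00 hours, overtime 10.40 hours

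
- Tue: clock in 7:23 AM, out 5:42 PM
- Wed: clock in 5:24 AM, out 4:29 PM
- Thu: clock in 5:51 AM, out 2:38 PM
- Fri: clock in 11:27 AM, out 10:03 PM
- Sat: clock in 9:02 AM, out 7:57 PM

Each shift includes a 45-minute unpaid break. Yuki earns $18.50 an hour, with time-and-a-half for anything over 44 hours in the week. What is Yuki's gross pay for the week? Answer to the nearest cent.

$923.61

Tue: 7:23 AM–5:42 PM = 10 h 19 min; less 45 min break → 9 h 34 min
Wed: 5:24 AM–4:29 PM = 11 h 5 min; less 45 min break → 10 h 20 min
Thu: 5:51 AM–2:38 PM = 8 h 47 min; less 45 min break → 8 h 2 min
Fri: 11:27 AM–10:03 PM = 10 h 36 min; less 45 min break → 9 h 51 min
Sat: 9:02 AM–7:57 PM = 10 h 55 min; less 45 min break → 10 h 10 min
Total worked: 47 h 57 min = 2877 min.
Regular 44 h 0 min = 2640 min at $18.50/h; overtime 3 h 57 min = 237 min at $27.75/h.
Pay = (2640 × $18.50 + 237 × $27.75) ÷ 60 = $923.61.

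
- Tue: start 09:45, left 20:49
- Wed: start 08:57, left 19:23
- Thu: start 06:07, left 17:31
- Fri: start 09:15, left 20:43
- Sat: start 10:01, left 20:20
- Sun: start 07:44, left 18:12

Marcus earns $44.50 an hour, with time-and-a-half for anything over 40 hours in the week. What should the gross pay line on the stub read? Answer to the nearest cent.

Tue: 09:45–20:49 = 11 h 4 min
Wed: 08:57–19:23 = 10 h 26 min
Thu: 06:07–17:31 = 11 h 24 min
Fri: 09:15–20:43 = 11 h 28 min
Sat: 10:01–20:20 = 10 h 19 min
Sun: 07:44–18:12 = 10 h 28 min
Total worked: 65 h 9 min = 3909 min.
Regular 40 h 0 min = 2400 min at $44.50/h; overtime 25 h 9 min = 1509 min at $66.75/h.
Pay = (2400 × $44.50 + 1509 × $66.75) ÷ 60 = $3458.76.

$3458.76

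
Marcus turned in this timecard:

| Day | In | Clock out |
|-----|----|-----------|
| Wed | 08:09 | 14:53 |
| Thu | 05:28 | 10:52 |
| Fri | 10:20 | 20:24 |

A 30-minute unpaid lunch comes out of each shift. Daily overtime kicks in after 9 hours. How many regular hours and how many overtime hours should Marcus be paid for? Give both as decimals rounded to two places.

Wed: 08:09–14:53 = 6 h 44 min; less 30 min break → 6 h 14 min
Thu: 05:28–10:52 = 5 h 24 min; less 30 min break → 4 h 54 min
Fri: 10:20–20:24 = 10 h 4 min; less 30 min break → 9 h 34 min
Wed reg 6 h 14 min / OT 0 h 0 min; Thu reg 4 h 54 min / OT 0 h 0 min; Fri reg 9 h 0 min / OT 0 h 34 min.
Totals: regular 20 h 8 min, overtime 0 h 34 min.

Regular 20.13 hours, overtime 0.57 hours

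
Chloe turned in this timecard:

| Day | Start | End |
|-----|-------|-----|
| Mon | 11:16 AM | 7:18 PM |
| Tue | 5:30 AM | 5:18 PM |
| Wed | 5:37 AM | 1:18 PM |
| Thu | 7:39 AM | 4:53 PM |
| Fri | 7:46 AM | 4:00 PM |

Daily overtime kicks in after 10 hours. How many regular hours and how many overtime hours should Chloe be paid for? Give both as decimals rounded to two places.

Regular 43.18 hours, overtime 1.80 hours

Mon: 11:16 AM–7:18 PM = 8 h 2 min
Tue: 5:30 AM–5:18 PM = 11 h 48 min
Wed: 5:37 AM–1:18 PM = 7 h 41 min
Thu: 7:39 AM–4:53 PM = 9 h 14 min
Fri: 7:46 AM–4:00 PM = 8 h 14 min
Mon reg 8 h 2 min / OT 0 h 0 min; Tue reg 10 h 0 min / OT 1 h 48 min; Wed reg 7 h 41 min / OT 0 h 0 min; Thu reg 9 h 14 min / OT 0 h 0 min; Fri reg 8 h 14 min / OT 0 h 0 min.
Totals: regular 43 h 11 min, overtime 1 h 48 min.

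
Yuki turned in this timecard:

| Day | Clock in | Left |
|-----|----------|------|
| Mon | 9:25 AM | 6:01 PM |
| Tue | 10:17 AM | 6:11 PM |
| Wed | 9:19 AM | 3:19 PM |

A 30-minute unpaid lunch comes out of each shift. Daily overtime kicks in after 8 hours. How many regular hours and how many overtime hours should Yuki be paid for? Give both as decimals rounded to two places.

Regular 20.90 hours, overtime 0.10 hours

Mon: 9:25 AM–6:01 PM = 8 h 36 min; less 30 min break → 8 h 6 min
Tue: 10:17 AM–6:11 PM = 7 h 54 min; less 30 min break → 7 h 24 min
Wed: 9:19 AM–3:19 PM = 6 h 0 min; less 30 min break → 5 h 30 min
Mon reg 8 h 0 min / OT 0 h 6 min; Tue reg 7 h 24 min / OT 0 h 0 min; Wed reg 5 h 30 min / OT 0 h 0 min.
Totals: regular 20 h 54 min, overtime 0 h 6 min.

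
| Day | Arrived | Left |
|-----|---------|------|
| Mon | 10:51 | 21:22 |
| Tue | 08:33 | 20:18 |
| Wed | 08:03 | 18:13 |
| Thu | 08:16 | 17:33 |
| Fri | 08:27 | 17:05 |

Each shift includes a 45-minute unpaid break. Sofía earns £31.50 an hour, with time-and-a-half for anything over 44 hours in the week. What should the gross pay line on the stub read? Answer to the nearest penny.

Mon: 10:51–21:22 = 10 h 31 min; less 45 min break → 9 h 46 min
Tue: 08:33–20:18 = 11 h 45 min; less 45 min break → 11 h 0 min
Wed: 08:03–18:13 = 10 h 10 min; less 45 min break → 9 h 25 min
Thu: 08:16–17:33 = 9 h 17 min; less 45 min break → 8 h 32 min
Fri: 08:27–17:05 = 8 h 38 min; less 45 min break → 7 h 53 min
Total worked: 46 h 36 min = 2796 min.
Regular 44 h 0 min = 2640 min at £31.50/h; overtime 2 h 36 min = 156 min at £47.25/h.
Pay = (2640 × £31.50 + 156 × £47.25) ÷ 60 = £1508.85.

£1508.85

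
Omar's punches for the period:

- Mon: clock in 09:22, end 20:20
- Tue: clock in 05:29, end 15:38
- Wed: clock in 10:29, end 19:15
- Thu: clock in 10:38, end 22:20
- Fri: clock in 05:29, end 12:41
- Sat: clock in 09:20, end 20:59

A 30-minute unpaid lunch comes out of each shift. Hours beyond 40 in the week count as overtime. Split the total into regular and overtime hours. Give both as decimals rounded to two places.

Regular 40.00 hours, overtime 17.43 hours

Mon: 09:22–20:20 = 10 h 58 min; less 30 min break → 10 h 28 min
Tue: 05:29–15:38 = 10 h 9 min; less 30 min break → 9 h 39 min
Wed: 10:29–19:15 = 8 h 46 min; less 30 min break → 8 h 16 min
Thu: 10:38–22:20 = 11 h 42 min; less 30 min break → 11 h 12 min
Fri: 05:29–12:41 = 7 h 12 min; less 30 min break → 6 h 42 min
Sat: 09:20–20:59 = 11 h 39 min; less 30 min break → 11 h 9 min
Total worked: 57 h 26 min = 57.43 h.
Threshold 40 h → overtime 17 h 26 min, regular 40 h 0 min.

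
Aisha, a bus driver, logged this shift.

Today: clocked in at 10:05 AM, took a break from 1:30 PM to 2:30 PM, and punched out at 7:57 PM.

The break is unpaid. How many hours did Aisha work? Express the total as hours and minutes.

Today: 10:05 AM–7:57 PM = 9 h 52 min; less 60 min break → 8 h 52 min

8 h 52 min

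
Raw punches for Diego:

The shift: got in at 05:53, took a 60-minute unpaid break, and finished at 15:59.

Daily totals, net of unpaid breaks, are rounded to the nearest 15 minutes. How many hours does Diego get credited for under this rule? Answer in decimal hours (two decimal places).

9.00 hours

The shift: 05:53–15:59 = 10 h 6 min − 60 min = 9 h 6 min → rounds to 9 h 0 min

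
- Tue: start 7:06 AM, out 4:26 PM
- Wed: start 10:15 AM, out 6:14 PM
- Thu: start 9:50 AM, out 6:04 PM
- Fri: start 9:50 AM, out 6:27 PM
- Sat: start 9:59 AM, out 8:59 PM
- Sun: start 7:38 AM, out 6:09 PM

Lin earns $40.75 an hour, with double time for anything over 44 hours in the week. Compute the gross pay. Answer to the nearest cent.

Tue: 7:06 AM–4:26 PM = 9 h 20 min
Wed: 10:15 AM–6:14 PM = 7 h 59 min
Thu: 9:50 AM–6:04 PM = 8 h 14 min
Fri: 9:50 AM–6:27 PM = 8 h 37 min
Sat: 9:59 AM–8:59 PM = 11 h 0 min
Sun: 7:38 AM–6:09 PM = 10 h 31 min
Total worked: 55 h 41 min = 3341 min.
Regular 44 h 0 min = 2640 min at $40.75/h; overtime 11 h 41 min = 701 min at $81.50/h.
Pay = (2640 × $40.75 + 701 × $81.50) ÷ 60 = $2745.19.

$2745.19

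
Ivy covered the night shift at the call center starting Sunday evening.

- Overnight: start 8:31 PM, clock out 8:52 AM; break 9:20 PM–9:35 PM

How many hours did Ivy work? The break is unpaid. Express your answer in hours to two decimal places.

Overnight: 8:31 PM → midnight = 3 h 29 min; midnight → 8:52 AM = 8 h 52 min; span 12 h 21 min; less 15 min break → 12 h 6 min

12.10 hours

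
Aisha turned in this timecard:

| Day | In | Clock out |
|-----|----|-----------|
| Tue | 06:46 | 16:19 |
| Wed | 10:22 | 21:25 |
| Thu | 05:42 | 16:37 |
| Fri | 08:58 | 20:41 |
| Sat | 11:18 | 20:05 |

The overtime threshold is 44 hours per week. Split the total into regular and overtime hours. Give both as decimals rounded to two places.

Tue: 06:46–16:19 = 9 h 33 min
Wed: 10:22–21:25 = 11 h 3 min
Thu: 05:42–16:37 = 10 h 55 min
Fri: 08:58–20:41 = 11 h 43 min
Sat: 11:18–20:05 = 8 h 47 min
Total worked: 52 h 1 min = 52.02 h.
Threshold 44 h → overtime 8 h 1 min, regular 44 h 0 min.

Regular 44.00 hours, overtime 8.02 hours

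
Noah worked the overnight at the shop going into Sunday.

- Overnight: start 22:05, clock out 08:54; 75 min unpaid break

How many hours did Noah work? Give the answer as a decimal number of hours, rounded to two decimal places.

9.57 hours

Overnight: 22:05 → midnight = 1 h 55 min; midnight → 08:54 = 8 h 54 min; span 10 h 49 min; less 75 min break → 9 h 34 min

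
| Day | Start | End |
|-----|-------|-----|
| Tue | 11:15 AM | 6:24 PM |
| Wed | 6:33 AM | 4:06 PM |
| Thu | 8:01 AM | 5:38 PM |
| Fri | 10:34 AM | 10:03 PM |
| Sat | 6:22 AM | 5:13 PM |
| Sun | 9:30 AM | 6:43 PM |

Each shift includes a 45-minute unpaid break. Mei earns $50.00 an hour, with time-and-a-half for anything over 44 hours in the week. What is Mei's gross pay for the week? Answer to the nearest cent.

$2902.50

Tue: 11:15 AM–6:24 PM = 7 h 9 min; less 45 min break → 6 h 24 min
Wed: 6:33 AM–4:06 PM = 9 h 33 min; less 45 min break → 8 h 48 min
Thu: 8:01 AM–5:38 PM = 9 h 37 min; less 45 min break → 8 h 52 min
Fri: 10:34 AM–10:03 PM = 11 h 29 min; less 45 min break → 10 h 44 min
Sat: 6:22 AM–5:13 PM = 10 h 51 min; less 45 min break → 10 h 6 min
Sun: 9:30 AM–6:43 PM = 9 h 13 min; less 45 min break → 8 h 28 min
Total worked: 53 h 22 min = 3202 min.
Regular 44 h 0 min = 2640 min at $50.00/h; overtime 9 h 22 min = 562 min at $75.00/h.
Pay = (2640 × $50.00 + 562 × $75.00) ÷ 60 = $2902.50.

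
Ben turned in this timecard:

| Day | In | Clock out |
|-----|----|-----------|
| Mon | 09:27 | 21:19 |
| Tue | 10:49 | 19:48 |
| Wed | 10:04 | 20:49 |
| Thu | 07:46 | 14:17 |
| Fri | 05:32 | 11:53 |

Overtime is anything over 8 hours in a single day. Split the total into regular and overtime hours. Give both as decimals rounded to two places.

Regular 36.87 hours, overtime 7.60 hours

Mon: 09:27–21:19 = 11 h 52 min
Tue: 10:49–19:48 = 8 h 59 min
Wed: 10:04–20:49 = 10 h 45 min
Thu: 07:46–14:17 = 6 h 31 min
Fri: 05:32–11:53 = 6 h 21 min
Mon reg 8 h 0 min / OT 3 h 52 min; Tue reg 8 h 0 min / OT 0 h 59 min; Wed reg 8 h 0 min / OT 2 h 45 min; Thu reg 6 h 31 min / OT 0 h 0 min; Fri reg 6 h 21 min / OT 0 h 0 min.
Totals: regular 36 h 52 min, overtime 7 h 36 min.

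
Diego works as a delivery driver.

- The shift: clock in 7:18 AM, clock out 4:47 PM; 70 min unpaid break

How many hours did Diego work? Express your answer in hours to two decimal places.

8.32 hours

The shift: 7:18 AM–4:47 PM = 9 h 29 min; less 70 min break → 8 h 19 min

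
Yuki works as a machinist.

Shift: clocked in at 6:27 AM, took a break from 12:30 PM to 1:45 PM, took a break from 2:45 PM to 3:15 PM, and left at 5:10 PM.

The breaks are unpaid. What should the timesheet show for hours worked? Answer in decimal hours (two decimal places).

8.97 hours

Shift: 6:27 AM–5:10 PM = 10 h 43 min; less 105 min break → 8 h 58 min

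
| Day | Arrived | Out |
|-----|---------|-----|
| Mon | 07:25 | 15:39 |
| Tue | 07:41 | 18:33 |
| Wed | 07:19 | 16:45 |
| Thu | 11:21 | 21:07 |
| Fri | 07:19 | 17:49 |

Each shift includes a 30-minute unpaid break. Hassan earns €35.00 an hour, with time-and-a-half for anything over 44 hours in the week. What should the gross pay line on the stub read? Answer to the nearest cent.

€1660.75

Mon: 07:25–15:39 = 8 h 14 min; less 30 min break → 7 h 44 min
Tue: 07:41–18:33 = 10 h 52 min; less 30 min break → 10 h 22 min
Wed: 07:19–16:45 = 9 h 26 min; less 30 min break → 8 h 56 min
Thu: 11:21–21:07 = 9 h 46 min; less 30 min break → 9 h 16 min
Fri: 07:19–17:49 = 10 h 30 min; less 30 min break → 10 h 0 min
Total worked: 46 h 18 min = 2778 min.
Regular 44 h 0 min = 2640 min at €35.00/h; overtime 2 h 18 min = 138 min at €52.50/h.
Pay = (2640 × €35.00 + 138 × €52.50) ÷ 60 = €1660.75.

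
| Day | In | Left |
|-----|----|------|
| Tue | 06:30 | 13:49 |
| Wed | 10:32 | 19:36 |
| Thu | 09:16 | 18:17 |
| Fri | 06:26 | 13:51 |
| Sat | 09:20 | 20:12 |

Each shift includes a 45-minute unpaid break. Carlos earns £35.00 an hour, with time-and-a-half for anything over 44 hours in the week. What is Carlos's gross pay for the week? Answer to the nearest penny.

£1397.67

Tue: 06:30–13:49 = 7 h 19 min; less 45 min break → 6 h 34 min
Wed: 10:32–19:36 = 9 h 4 min; less 45 min break → 8 h 19 min
Thu: 09:16–18:17 = 9 h 1 min; less 45 min break → 8 h 16 min
Fri: 06:26–13:51 = 7 h 25 min; less 45 min break → 6 h 40 min
Sat: 09:20–20:12 = 10 h 52 min; less 45 min break → 10 h 7 min
Total worked: 39 h 56 min = 2396 min.
Regular 39 h 56 min = 2396 min at £35.00/h; overtime 0 h 0 min = 0 min at £52.50/h.
Pay = (2396 × £35.00 + 0 × £52.50) ÷ 60 = £1397.67.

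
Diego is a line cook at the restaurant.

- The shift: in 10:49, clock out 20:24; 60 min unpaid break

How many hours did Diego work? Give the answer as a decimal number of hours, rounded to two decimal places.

The shift: 10:49–20:24 = 9 h 35 min; less 60 min break → 8 h 35 min

8.58 hours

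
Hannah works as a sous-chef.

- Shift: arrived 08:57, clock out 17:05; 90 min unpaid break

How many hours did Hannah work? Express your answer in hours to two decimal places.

Shift: 08:57–17:05 = 8 h 8 min; less 90 min break → 6 h 38 min

6.63 hours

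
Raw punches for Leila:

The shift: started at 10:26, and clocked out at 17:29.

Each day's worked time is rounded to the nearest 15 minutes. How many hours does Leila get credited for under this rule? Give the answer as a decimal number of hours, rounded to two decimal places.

7.00 hours

The shift: 10:26–17:29 = 7 h 3 min → rounds to 7 h 0 min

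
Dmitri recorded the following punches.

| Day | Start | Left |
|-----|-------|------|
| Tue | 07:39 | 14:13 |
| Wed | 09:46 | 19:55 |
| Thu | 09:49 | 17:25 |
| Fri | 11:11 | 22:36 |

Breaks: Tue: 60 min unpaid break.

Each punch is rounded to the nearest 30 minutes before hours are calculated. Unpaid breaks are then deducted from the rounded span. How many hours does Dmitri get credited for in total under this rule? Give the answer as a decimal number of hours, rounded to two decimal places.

34.50 hours

Tue: in 07:39→07:30, out 14:13→14:00; 6 h 30 min − 60 min = 5 h 30 min
Wed: in 09:46→10:00, out 19:55→20:00; 10 h 0 min
Thu: in 09:49→10:00, out 17:25→17:30; 7 h 30 min
Fri: in 11:11→11:00, out 22:36→22:30; 11 h 30 min
Total credited: 34 h 30 min.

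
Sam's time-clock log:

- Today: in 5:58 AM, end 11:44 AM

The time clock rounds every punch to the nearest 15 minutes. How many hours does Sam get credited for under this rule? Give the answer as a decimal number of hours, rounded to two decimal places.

5.75 hours

Today: in 5:58 AM→6:00 AM, out 11:44 AM→11:45 AM; 5 h 45 min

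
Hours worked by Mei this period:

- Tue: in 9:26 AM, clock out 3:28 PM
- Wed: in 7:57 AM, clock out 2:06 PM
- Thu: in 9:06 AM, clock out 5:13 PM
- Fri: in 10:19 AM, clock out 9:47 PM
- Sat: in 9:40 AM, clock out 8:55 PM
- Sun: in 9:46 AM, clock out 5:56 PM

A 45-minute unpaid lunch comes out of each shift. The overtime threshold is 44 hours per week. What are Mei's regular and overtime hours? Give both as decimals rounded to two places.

Regular 44.00 hours, overtime 2.68 hours

Tue: 9:26 AM–3:28 PM = 6 h 2 min; less 45 min break → 5 h 17 min
Wed: 7:57 AM–2:06 PM = 6 h 9 min; less 45 min break → 5 h 24 min
Thu: 9:06 AM–5:13 PM = 8 h 7 min; less 45 min break → 7 h 22 min
Fri: 10:19 AM–9:47 PM = 11 h 28 min; less 45 min break → 10 h 43 min
Sat: 9:40 AM–8:55 PM = 11 h 15 min; less 45 min break → 10 h 30 min
Sun: 9:46 AM–5:56 PM = 8 h 10 min; less 45 min break → 7 h 25 min
Total worked: 46 h 41 min = 46.68 h.
Threshold 44 h → overtime 2 h 41 min, regular 44 h 0 min.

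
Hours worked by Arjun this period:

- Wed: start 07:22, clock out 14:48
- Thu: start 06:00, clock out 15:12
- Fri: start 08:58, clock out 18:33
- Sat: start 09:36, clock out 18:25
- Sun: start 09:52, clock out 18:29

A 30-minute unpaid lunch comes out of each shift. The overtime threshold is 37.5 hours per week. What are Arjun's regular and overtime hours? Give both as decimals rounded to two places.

Wed: 07:22–14:48 = 7 h 26 min; less 30 min break → 6 h 56 min
Thu: 06:00–15:12 = 9 h 12 min; less 30 min break → 8 h 42 min
Fri: 08:58–18:33 = 9 h 35 min; less 30 min break → 9 h 5 min
Sat: 09:36–18:25 = 8 h 49 min; less 30 min break → 8 h 19 min
Sun: 09:52–18:29 = 8 h 37 min; less 30 min break → 8 h 7 min
Total worked: 41 h 9 min = 41.15 h.
Threshold 37.5 h → overtime 3 h 39 min, regular 37 h 30 min.

Regular 37.50 hours, overtime 3.65 hours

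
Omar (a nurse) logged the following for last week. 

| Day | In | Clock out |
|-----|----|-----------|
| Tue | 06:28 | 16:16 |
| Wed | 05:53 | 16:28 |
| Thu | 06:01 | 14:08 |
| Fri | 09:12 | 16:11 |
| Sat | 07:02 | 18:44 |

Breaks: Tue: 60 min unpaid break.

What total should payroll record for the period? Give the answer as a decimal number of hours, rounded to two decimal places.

Tue: 06:28–16:16 = 9 h 48 min; less 60 min break → 8 h 48 min
Wed: 05:53–16:28 = 10 h 35 min
Thu: 06:01–14:08 = 8 h 7 min
Fri: 09:12–16:11 = 6 h 59 min
Sat: 07:02–18:44 = 11 h 42 min
Total: 8 h 48 min + 10 h 35 min + 8 h 7 min + 6 h 59 min + 11 h 42 min = 46 h 11 min.

46.18 hours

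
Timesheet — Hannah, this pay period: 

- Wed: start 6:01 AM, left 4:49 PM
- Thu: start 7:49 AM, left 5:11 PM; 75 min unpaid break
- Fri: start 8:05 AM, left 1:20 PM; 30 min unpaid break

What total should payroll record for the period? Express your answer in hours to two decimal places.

Wed: 6:01 AM–4:49 PM = 10 h 48 min
Thu: 7:49 AM–5:11 PM = 9 h 22 min; less 75 min break → 8 h 7 min
Fri: 8:05 AM–1:20 PM = 5 h 15 min; less 30 min break → 4 h 45 min
Total: 10 h 48 min + 8 h 7 min + 4 h 45 min = 23 h 40 min.

23.67 hours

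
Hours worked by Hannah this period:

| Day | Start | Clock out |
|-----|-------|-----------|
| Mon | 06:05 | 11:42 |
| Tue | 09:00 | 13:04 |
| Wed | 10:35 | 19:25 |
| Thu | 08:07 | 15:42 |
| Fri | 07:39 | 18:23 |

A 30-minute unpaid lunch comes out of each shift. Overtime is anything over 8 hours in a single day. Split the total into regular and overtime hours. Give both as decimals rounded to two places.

Mon: 06:05–11:42 = 5 h 37 min; less 30 min break → 5 h 7 min
Tue: 09:00–13:04 = 4 h 4 min; less 30 min break → 3 h 34 min
Wed: 10:35–19:25 = 8 h 50 min; less 30 min break → 8 h 20 min
Thu: 08:07–15:42 = 7 h 35 min; less 30 min break → 7 h 5 min
Fri: 07:39–18:23 = 10 h 44 min; less 30 min break → 10 h 14 min
Mon reg 5 h 7 min / OT 0 h 0 min; Tue reg 3 h 34 min / OT 0 h 0 min; Wed reg 8 h 0 min / OT 0 h 20 min; Thu reg 7 h 5 min / OT 0 h 0 min; Fri reg 8 h 0 min / OT 2 h 14 min.
Totals: regular 31 h 46 min, overtime 2 h 34 min.

Regular 31.77 hours, overtime 2.57 hours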